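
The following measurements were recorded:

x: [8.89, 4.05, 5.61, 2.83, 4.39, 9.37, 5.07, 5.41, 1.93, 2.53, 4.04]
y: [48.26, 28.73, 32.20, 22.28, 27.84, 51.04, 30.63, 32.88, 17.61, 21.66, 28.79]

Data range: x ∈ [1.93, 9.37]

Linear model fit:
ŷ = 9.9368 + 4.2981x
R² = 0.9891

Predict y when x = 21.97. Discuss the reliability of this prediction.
ŷ = 104.3661, but this is extrapolation (above the data range [1.93, 9.37]) and may be unreliable.

Prediction calculation:
ŷ = 9.9368 + 4.2981 × 21.97
ŷ = 104.3661

Reliability:
- Data range: x ∈ [1.93, 9.37]
- Prediction point: x = 21.97 is 12.60 units above the observed range → this is EXTRAPOLATION, not interpolation

Why that matters here:
- R² describes fit only over the sampled x values; it says nothing about behaviour beyond them
- Real relationships often flatten, saturate, or turn nonlinear at extremes
- The linear relationship may not hold outside the observed range

The R² = 0.9891 only validates the fit within [1.93, 9.37]; treat ŷ = 104.3661 with caution.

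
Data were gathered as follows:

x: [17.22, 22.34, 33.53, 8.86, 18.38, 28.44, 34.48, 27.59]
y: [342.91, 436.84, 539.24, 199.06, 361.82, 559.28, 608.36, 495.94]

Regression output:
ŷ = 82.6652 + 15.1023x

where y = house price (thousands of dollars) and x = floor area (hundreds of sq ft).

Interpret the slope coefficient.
An increase of one hundred sq ft in floor area is associated with a 15.1023 thousand dollars increase in predicted house price.

β₁ = 15.1023 is the change in predicted house price (thousand dollars) per additional hundred sq ft of floor area.

Interpretation:
- Floor area up by 1 hundred sq ft → predicted house price increases by 15.1023 thousand dollars
- This is a linear approximation: the same per-unit change is assumed across the whole observed x range
- The slope describes association in these data, not necessarily a causal effect

(β₀ = 82.6652 is the fitted value at x = 0 and is not part of the slope interpretation.)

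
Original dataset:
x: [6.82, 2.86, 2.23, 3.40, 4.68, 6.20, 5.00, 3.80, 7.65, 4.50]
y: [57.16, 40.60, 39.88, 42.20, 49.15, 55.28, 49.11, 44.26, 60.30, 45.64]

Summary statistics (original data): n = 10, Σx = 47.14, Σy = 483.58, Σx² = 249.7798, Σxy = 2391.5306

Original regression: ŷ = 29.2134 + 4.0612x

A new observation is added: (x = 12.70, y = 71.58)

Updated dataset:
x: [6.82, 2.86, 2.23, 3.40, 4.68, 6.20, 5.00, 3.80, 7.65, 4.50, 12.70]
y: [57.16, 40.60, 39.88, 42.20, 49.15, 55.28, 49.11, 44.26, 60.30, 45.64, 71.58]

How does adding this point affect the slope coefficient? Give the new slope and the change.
New slope β₁ = 3.2795 versus 4.0612 before: a change of -0.7817 (-19.2%).

x = 12.70 lies well outside the original x-range [2.23, 7.65] (x̄ ≈ 4.71), so this observation has high leverage and can move the slope substantially.

Step 1: Update the sums with the new point (n goes from 10 to 11)
Σx  = 47.14 + 12.70 = 59.84
Σy  = 483.58 + 71.58 = 555.16
Σx² = 249.7798 + 12.70² = 249.7798 + 161.2900 = 411.0698
Σxy = 2391.5306 + 12.70×71.58 = 2391.5306 + 909.0660 = 3300.5966

Step 2: Recompute the slope with b₁ = (nΣxy − ΣxΣy) / (nΣx² − (Σx)²)
Numerator   = 11×3300.5966 − 59.84×555.16 = 36306.5626 − 33220.7744 = 3085.7882
Denominator = 11×411.0698 − 59.84² = 4521.7678 − 3580.8256 = 940.9422
b₁(new) = 3085.7882 / 940.9422 = 3.2795

(Same formula on the original sums: (10×2391.5306 − 47.14×483.58) / (10×249.7798 − 47.14²) = 1119.3448 / 275.6184 = 4.0612, matching the given fit.)

Step 3: Change in slope
Δβ₁ = 3.2795 − 4.0612 = -0.7817
Relative change = -0.7817 / 4.0612 × 100% = -19.2%
→ the slope decreases when the point is added.

A high-leverage point only changes the slope if it is off the original line; here y = 71.58 is below the original trend, so the slope decreases.
In practice: refit with and without it and report both if conclusions differ; investigate whether it comes from the same population as the rest of the sample.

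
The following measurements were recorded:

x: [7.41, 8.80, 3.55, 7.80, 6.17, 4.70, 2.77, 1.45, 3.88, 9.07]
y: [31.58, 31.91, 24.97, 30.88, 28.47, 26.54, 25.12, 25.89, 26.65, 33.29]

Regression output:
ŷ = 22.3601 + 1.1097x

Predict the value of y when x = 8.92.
ŷ = 32.2586

x = 8.92 lies inside the observed range [1.45, 9.07], so the fitted equation applies directly:

ŷ = 22.3601 + 1.1097 × 8.92
ŷ = 22.3601 + 9.8985
ŷ = 32.2586

This is the fitted mean response at that x — an individual observation would come with a wider prediction interval.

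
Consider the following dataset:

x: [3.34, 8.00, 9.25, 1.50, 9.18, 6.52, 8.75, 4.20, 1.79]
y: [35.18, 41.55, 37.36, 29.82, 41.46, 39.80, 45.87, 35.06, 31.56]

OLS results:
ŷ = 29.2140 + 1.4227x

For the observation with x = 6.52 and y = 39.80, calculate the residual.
Residual = 1.3100

The residual is the difference between the actual value and the predicted value:

Residual = y - ŷ

Step 1: Calculate predicted value
ŷ = 29.2140 + 1.4227 × 6.52
ŷ = 38.4900

Step 2: Calculate residual
Residual = 39.80 - 38.4900
Residual = 1.3100

The residual is positive, so the observed y = 39.80 sits above the regression line (the line underestimates it by 1.3100).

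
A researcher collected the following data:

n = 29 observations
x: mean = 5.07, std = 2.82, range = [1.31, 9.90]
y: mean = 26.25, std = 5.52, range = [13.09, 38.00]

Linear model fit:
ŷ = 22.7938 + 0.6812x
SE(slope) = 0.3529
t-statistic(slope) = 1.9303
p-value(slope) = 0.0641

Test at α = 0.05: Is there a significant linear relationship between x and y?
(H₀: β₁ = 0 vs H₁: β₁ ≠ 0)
p-value = 0.0641 ≥ α = 0.05, so we fail to reject H₀. The relationship is not significant.

Hypothesis test for the slope coefficient:

H₀: β₁ = 0 (no linear relationship)
H₁: β₁ ≠ 0 (linear relationship exists)

Test statistic: t = β̂₁ / SE(β̂₁) = 0.6812 / 0.3529 = 1.9303

p = 0.0641: how often a slope estimate this far from 0 (in SE units) would arise by chance if β₁ were truly 0.

Decision rule: reject H₀ if p-value < α.
p-value = 0.0641 ≥ α = 0.05 → fail to reject H₀.

There is not sufficient evidence at the 5% significance level to conclude that a linear relationship exists between x and y.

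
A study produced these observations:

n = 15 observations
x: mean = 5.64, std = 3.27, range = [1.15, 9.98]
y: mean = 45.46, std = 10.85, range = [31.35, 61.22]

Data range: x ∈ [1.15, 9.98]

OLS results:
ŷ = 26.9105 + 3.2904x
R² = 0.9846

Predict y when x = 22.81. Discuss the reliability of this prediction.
ŷ = 101.9645 (extrapolation — x = 22.81 lies outside [1.15, 9.98], so reliability is low).

Prediction calculation:
ŷ = 26.9105 + 3.2904 × 22.81
ŷ = 101.9645

Reliability:
- Data range: x ∈ [1.15, 9.98]
- Prediction point: x = 22.81 is 12.83 units above the observed range → this is EXTRAPOLATION, not interpolation

Why that matters here:
- There are no observations near this x to validate the fitted line there
- The linear relationship may not hold outside the observed range

Report the number if required, but flag clearly that it is an extrapolation.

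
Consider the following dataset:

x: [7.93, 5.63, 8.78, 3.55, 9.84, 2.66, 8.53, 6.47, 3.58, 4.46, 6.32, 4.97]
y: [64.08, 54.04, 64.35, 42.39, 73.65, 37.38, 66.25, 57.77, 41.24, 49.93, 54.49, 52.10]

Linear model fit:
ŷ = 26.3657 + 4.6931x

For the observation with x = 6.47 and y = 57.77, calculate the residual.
Residual = 1.0399

The residual is the difference between the actual value and the predicted value:

Residual = y - ŷ

Step 1: Calculate predicted value
ŷ = 26.3657 + 4.6931 × 6.47
ŷ = 56.7301

Step 2: Calculate residual
Residual = 57.77 - 56.7301
Residual = 1.0399

The residual is positive, so the observed y = 57.77 sits above the regression line (the line underestimates it by 1.0399).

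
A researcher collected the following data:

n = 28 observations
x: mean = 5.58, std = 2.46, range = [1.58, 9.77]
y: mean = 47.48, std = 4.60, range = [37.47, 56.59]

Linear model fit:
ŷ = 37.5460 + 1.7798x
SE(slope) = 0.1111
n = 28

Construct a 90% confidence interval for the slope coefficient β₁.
The 90% CI for β₁ is (1.5903, 1.9693)

Confidence interval for the slope:

The 90% CI for β₁ is: β̂₁ ± t*(α/2, n-2) × SE(β̂₁)

Step 1: Find critical t-value
- Confidence level = 0.9
- Degrees of freedom = n - 2 = 28 - 2 = 26
- t*(α/2, 26) = 1.7056

Step 2: Calculate margin of error
Margin = 1.7056 × 0.1111 = 0.1895

Step 3: Construct interval
CI = 1.7798 ± 0.1895
CI = (1.5903, 1.9693)

Interpretation: each one-unit increase in x is associated with a change in mean y of between 1.5903 and 1.9693, with 90% confidence.
Both endpoints are positive, so the data support a genuinely positive slope at this confidence level.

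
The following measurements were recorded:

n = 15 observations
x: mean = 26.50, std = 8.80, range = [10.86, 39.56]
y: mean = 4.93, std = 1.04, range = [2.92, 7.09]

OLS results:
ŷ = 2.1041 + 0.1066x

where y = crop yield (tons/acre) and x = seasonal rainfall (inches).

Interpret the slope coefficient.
On average, crop yield is about 0.1066 tons/acre higher for every extra inch of rainfall.

The slope β₁ = 0.1066 gives the rate at which the fitted crop yield changes with rainfall.

Interpretation:
- Rainfall up by 1 inch → predicted crop yield increases by 0.1066 tons/acre
- This is a linear approximation: the same per-unit change is assumed across the whole observed x range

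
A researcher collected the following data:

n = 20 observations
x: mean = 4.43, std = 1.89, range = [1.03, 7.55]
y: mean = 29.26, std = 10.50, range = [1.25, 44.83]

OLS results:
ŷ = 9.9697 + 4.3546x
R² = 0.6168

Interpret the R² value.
About 61.68% of the variability in y is accounted for by the regression on x (R² = 0.6168) — a moderate linear fit.

The coefficient of determination R² is the fraction of the total variation in y that the fitted line accounts for.

Here R² = 0.6168:
- Explained: 61.68% of the variation in y
- Unexplained (residual): 100% − 61.68% = 38.32%
- Rule of thumb (below 0.3 weak; 0.3 to below 0.7 moderate; 0.7 and above strong) → moderate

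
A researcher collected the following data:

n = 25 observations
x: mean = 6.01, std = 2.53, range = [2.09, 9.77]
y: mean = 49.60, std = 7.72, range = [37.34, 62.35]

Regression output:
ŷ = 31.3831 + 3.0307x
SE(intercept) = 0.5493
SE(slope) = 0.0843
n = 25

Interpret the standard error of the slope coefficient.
SE(slope) = 0.0843 measures the uncertainty in the estimated slope. The coefficient is estimated precisely (SE/|β̂₁| = 2.8%).

SE(β̂₁) = s / √Sxx, where s is the residual standard deviation and Sxx = Σ(x − x̄)². It is the yardstick for how far β̂₁ = 3.0307 could plausibly be from the true slope.

Relative precision:
- SE / |β̂₁| = 0.0843 / 3.0307 = 2.8%
- Rule of thumb (under 20%: precise; 20% to under 50%: moderately precise; 50% or more: imprecise) → precise

Link to the t-test: t = β̂₁ / SE(β̂₁) = 3.0307 / 0.0843 = 35.9514, the statistic for H₀: β₁ = 0.

What drives SE(β̂₁): wider spread of x values → smaller SE.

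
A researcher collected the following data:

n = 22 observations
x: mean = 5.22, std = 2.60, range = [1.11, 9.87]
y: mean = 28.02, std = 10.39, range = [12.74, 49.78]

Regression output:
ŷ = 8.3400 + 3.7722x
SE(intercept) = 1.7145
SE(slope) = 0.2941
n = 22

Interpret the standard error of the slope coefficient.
The slope 3.7722 is pinned down to within about ±0.2941 (one SE) by these data — relative uncertainty 7.8%, i.e. precise.

SE(β̂₁) = s / √Sxx, where s is the residual standard deviation and Sxx = Σ(x − x̄)². It is the yardstick for how far β̂₁ = 3.7722 could plausibly be from the true slope.

Relative precision:
- SE / |β̂₁| = 0.2941 / 3.7722 = 7.8%
- Rule of thumb (under 20%: precise; 20% to under 50%: moderately precise; 50% or more: imprecise) → precise

Link to interval estimation: a confidence interval for β₁ is β̂₁ ± t* × 0.2941, so SE sets the half-width per unit of t*.

What drives SE(β̂₁): wider spread of x values → smaller SE; larger n (here n = 22) → smaller SE.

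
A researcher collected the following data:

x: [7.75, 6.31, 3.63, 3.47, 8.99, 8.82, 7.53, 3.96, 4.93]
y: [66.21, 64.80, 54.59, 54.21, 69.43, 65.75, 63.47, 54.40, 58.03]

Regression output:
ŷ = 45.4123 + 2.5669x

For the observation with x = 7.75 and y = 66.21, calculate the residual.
Residual = 0.9042

The residual is the difference between the actual value and the predicted value:

Residual = y - ŷ

Step 1: Calculate predicted value
ŷ = 45.4123 + 2.5669 × 7.75
ŷ = 65.3058

Step 2: Calculate residual
Residual = 66.21 - 65.3058
Residual = 0.9042

Sign check: y > ŷ, so the point is above the line and the fit underestimates here.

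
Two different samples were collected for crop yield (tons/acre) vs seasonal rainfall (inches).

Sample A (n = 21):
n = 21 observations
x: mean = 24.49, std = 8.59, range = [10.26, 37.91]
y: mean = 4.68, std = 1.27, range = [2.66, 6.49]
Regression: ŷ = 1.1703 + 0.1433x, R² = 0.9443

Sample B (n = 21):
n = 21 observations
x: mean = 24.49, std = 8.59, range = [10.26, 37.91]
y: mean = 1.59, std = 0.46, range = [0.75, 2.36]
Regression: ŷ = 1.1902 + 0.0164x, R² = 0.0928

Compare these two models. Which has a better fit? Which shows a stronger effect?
Model A has the better fit (R² = 0.9443 vs 0.0928). Model A shows the stronger effect (|β₁| = 0.1433 vs 0.0164).

Model Comparison:

Which explains more variance? (R²)
- Model A: R² = 0.9443 → 94.43% of variance in crop yield explained
- Model B: R² = 0.0928 → 9.28% of variance in crop yield explained
- 0.9443 > 0.0928 → Model A has the better fit

Which has the larger per-inch effect? (|β₁|)
- Model A: β₁ = 0.1433 → predicted crop yield rises 0.1433 tons/acre per additional inch of rainfall
- Model B: β₁ = 0.0164 → predicted crop yield rises 0.0164 tons/acre per additional inch of rainfall
- |0.1433| > |0.0164| → Model A shows the stronger marginal effect

Note: A steeper slope doesn't make a better model if the scatter around the line is large.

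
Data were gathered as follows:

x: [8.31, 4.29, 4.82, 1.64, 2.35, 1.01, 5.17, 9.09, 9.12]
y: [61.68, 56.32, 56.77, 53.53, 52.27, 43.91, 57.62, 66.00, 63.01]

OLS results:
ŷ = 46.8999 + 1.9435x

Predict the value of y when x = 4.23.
ŷ = 55.1209

x = 4.23 lies inside the observed range [1.01, 9.12], so the fitted equation applies directly:

ŷ = 46.8999 + 1.9435 × 4.23
ŷ = 46.8999 + 8.2210
ŷ = 55.1209

This is the fitted mean response at that x — an individual observation would come with a wider prediction interval.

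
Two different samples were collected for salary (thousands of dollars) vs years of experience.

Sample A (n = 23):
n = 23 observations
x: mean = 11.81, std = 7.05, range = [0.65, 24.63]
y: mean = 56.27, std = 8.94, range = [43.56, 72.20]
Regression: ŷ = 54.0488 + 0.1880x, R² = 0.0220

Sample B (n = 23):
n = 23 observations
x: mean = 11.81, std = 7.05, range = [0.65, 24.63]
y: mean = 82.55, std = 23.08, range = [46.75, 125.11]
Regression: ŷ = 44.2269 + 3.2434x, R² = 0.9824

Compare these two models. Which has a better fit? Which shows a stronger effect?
Model B has the better fit (R² = 0.9824 vs 0.0220). Model B shows the stronger effect (|β₁| = 3.2434 vs 0.1880).

Model Comparison:

Fit — compare R²:
- Model A: R² = 0.0220 → 2.20% of variance in salary explained
- Model B: R² = 0.9824 → 98.24% of variance in salary explained
- 0.9824 > 0.0220 → Model B has the better fit

Which has the larger per-year effect? (|β₁|)
- Model A: β₁ = 0.1880 → predicted salary rises 0.1880 thousand dollars per additional year of experience
- Model B: β₁ = 3.2434 → predicted salary rises 3.2434 thousand dollars per additional year of experience
- |0.1880| < |3.2434| → Model B shows the stronger marginal effect

Notes:
- A better fit (higher R²) doesn't necessarily mean a more important relationship.
- A steeper slope doesn't make a better model if the scatter around the line is large.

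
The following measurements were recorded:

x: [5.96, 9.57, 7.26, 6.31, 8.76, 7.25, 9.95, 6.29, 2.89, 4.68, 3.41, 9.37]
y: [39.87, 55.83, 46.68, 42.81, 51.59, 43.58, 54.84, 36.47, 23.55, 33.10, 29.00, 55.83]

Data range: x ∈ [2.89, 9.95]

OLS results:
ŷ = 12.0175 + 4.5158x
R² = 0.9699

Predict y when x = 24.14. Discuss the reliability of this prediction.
ŷ = 121.0289, but this is extrapolation (above the data range [2.89, 9.95]) and may be unreliable.

Prediction calculation:
ŷ = 12.0175 + 4.5158 × 24.14
ŷ = 121.0289

Reliability:
- Data range: x ∈ [2.89, 9.95]
- Prediction point: x = 24.14 is 14.19 units above the observed range → this is EXTRAPOLATION, not interpolation

Why that matters here:
- The standard error of prediction grows with (x − x̄)², and x = 24.14 is far from x̄ = 6.81
- R² describes fit only over the sampled x values; it says nothing about behaviour beyond them
- There are no observations near this x to validate the fitted line there

The R² = 0.9699 only validates the fit within [2.89, 9.95]; treat ŷ = 121.0289 with caution.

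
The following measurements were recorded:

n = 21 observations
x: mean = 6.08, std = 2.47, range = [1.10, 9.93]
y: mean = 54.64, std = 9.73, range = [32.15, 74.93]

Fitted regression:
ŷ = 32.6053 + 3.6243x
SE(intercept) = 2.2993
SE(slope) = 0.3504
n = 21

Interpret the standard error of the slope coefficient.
SE(β̂₁) = 0.3504 is the estimated standard deviation of the slope estimate across repeated samples; relative to β̂₁ = 3.6243 that is 9.7%, a precise estimate.

What SE measures:
- The standard error quantifies the sampling variability of the coefficient estimate
- It is the estimated standard deviation of β̂₁ across hypothetical repeated samples of the same size
- Smaller SE → more precise estimate

Relative precision:
- SE / |β̂₁| = 0.3504 / 3.6243 = 9.7%
- Rule of thumb (under 20%: precise; 20% to under 50%: moderately precise; 50% or more: imprecise) → precise

Rough 95% range (±2 SE): 3.6243 ± 0.7008 → (2.9235, 4.3251).

What drives SE(β̂₁): larger n (here n = 21) → smaller SE; wider spread of x values → smaller SE; more residual scatter → larger SE.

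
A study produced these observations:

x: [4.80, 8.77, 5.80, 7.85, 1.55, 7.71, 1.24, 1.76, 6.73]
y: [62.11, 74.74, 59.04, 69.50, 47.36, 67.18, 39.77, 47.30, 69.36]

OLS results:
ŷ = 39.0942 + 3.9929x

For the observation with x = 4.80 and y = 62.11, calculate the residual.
Residual = 3.8499

The residual is the difference between the actual value and the predicted value:

Residual = y - ŷ

Step 1: Calculate predicted value
ŷ = 39.0942 + 3.9929 × 4.80
ŷ = 58.2601

Step 2: Calculate residual
Residual = 62.11 - 58.2601
Residual = 3.8499

Sign check: y > ŷ, so the point is above the line and the fit underestimates here.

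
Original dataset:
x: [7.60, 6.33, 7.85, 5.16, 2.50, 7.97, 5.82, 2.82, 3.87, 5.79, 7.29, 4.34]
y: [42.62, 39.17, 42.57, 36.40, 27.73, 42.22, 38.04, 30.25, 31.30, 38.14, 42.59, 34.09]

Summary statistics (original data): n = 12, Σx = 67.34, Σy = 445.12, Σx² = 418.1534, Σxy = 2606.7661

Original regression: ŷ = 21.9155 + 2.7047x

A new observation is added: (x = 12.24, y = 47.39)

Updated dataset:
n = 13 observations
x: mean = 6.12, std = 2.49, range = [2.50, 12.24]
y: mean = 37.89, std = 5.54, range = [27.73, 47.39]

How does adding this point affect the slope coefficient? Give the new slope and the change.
New slope β₁ = 2.1270 versus 2.7047 before: a change of -0.5777 (-21.4%).

The new point has HIGH LEVERAGE: x = 12.24 is far from the original mean x̄ = 67.34/12 ≈ 5.61 (original range [2.50, 7.97]).

Step 1: Update the sums with the new point (n goes from 12 to 13)
Σx  = 67.34 + 12.24 = 79.58
Σy  = 445.12 + 47.39 = 492.51
Σx² = 418.1534 + 12.24² = 418.1534 + 149.8176 = 567.9710
Σxy = 2606.7661 + 12.24×47.39 = 2606.7661 + 580.0536 = 3186.8197

Step 2: Recompute the slope with b₁ = (nΣxy − ΣxΣy) / (nΣx² − (Σx)²)
Numerator   = 13×3186.8197 − 79.58×492.51 = 41428.6561 − 39193.9458 = 2234.7103
Denominator = 13×567.9710 − 79.58² = 7383.6230 − 6332.9764 = 1050.6466
b₁(new) = 2234.7103 / 1050.6466 = 2.1270

(Same formula on the original sums: (12×2606.7661 − 67.34×445.12) / (12×418.1534 − 67.34²) = 1306.8124 / 483.1652 = 2.7047, matching the given fit.)

Step 3: Change in slope
Δβ₁ = 2.1270 − 2.7047 = -0.5777
Relative change = -0.5777 / 2.7047 × 100% = -21.4%
→ the slope decreases when the point is added.

A high-leverage point only changes the slope if it is off the original line; here y = 47.39 is below the original trend, so the slope decreases.
In practice: investigate whether it comes from the same population as the rest of the sample; refit with and without it and report both if conclusions differ.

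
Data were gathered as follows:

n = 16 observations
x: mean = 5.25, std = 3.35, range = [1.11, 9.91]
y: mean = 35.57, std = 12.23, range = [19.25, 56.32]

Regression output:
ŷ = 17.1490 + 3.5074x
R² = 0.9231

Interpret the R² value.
About 92.31% of the variability in y is accounted for by the regression on x (R² = 0.9231) — a strong linear fit.

R² = 1 − SS_res/SS_tot compares the residual scatter to the total scatter of y about its mean.

Here R² = 0.9231:
- Explained: 92.31% of the variation in y
- Unexplained (residual): 100% − 92.31% = 7.69%
- Rule of thumb (below 0.3 weak; 0.3 to below 0.7 moderate; 0.7 and above strong) → strong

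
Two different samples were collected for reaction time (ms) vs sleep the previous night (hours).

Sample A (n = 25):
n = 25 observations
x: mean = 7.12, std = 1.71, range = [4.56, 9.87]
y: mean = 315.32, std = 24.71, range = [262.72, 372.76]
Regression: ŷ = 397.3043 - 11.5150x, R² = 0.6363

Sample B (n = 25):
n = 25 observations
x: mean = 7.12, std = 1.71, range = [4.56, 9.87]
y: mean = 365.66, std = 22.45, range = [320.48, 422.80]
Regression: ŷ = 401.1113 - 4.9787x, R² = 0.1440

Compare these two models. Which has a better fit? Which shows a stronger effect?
Model A has the better fit (R² = 0.6363 vs 0.1440). Model A shows the stronger effect (|β₁| = 11.5150 vs 4.9787).

Model Comparison:

Goodness of fit (R²):
- Model A: R² = 0.6363 → 63.63% of variance in reaction time explained
- Model B: R² = 0.1440 → 14.40% of variance in reaction time explained
- 0.6363 > 0.1440 → Model A has the better fit

Effect size (slope magnitude):
- Model A: β₁ = -11.5150 → predicted reaction time falls 11.5150 ms per additional hour of sleep
- Model B: β₁ = -4.9787 → predicted reaction time falls 4.9787 ms per additional hour of sleep
- |-11.5150| > |-4.9787| → Model A shows the stronger marginal effect

Note: The two samples could reflect different populations, time periods, or measurement quality.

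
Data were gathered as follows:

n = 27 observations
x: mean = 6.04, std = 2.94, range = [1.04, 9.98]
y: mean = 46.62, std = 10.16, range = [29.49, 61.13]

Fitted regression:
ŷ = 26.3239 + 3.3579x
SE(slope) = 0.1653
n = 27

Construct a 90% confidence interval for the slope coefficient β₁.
The 90% CI for β₁ is (3.0756, 3.6402)

Confidence interval for the slope:

The 90% CI for β₁ is: β̂₁ ± t*(α/2, n-2) × SE(β̂₁)

Step 1: Find critical t-value
- Confidence level = 0.9
- Degrees of freedom = n - 2 = 27 - 2 = 25
- t*(α/2, 25) = 1.7081

Step 2: Calculate margin of error
Margin = 1.7081 × 0.1653 = 0.2823

Step 3: Construct interval
CI = 3.3579 ± 0.2823
CI = (3.0756, 3.6402)

Interpretation: each one-unit increase in x is associated with a change in mean y of between 3.0756 and 3.6402, with 90% confidence.
Both endpoints are positive, so the data support a genuinely positive slope at this confidence level.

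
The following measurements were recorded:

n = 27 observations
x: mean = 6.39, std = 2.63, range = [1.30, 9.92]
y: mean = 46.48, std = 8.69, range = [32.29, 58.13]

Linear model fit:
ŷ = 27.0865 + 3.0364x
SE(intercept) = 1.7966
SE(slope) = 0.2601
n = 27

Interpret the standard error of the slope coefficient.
SE(slope) = 0.2601 measures the uncertainty in the estimated slope. The coefficient is estimated precisely (SE/|β̂₁| = 8.6%).

SE(β̂₁) = s / √Sxx, where s is the residual standard deviation and Sxx = Σ(x − x̄)². It is the yardstick for how far β̂₁ = 3.0364 could plausibly be from the true slope.

Relative precision:
- SE / |β̂₁| = 0.2601 / 3.0364 = 8.6%
- Rule of thumb (under 20%: precise; 20% to under 50%: moderately precise; 50% or more: imprecise) → precise

Rough 95% range (±2 SE): 3.0364 ± 0.5202 → (2.5162, 3.5566).

What drives SE(β̂₁): more residual scatter → larger SE; larger n (here n = 27) → smaller SE.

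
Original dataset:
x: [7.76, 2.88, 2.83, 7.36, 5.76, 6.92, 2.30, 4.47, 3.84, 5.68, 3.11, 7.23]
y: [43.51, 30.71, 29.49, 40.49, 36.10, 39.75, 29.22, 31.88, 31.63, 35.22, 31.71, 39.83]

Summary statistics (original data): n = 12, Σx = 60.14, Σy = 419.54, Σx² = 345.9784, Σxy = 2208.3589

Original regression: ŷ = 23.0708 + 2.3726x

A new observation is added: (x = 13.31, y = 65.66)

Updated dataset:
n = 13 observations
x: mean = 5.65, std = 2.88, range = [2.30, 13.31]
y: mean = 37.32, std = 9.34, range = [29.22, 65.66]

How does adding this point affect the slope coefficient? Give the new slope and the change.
Adding the point moves β₁ from 2.3726 to 3.1525, i.e. it increases by 0.7799 (+32.9%).

The new point has HIGH LEVERAGE: x = 13.31 is far from the original mean x̄ = 60.14/12 ≈ 5.01 (original range [2.30, 7.76]).

Step 1: Update the sums with the new point (n goes from 12 to 13)
Σx  = 60.14 + 13.31 = 73.45
Σy  = 419.54 + 65.66 = 485.20
Σx² = 345.9784 + 13.31² = 345.9784 + 177.1561 = 523.1345
Σxy = 2208.3589 + 13.31×65.66 = 2208.3589 + 873.9346 = 3082.2935

Step 2: Recompute the slope with b₁ = (nΣxy − ΣxΣy) / (nΣx² − (Σx)²)
Numerator   = 13×3082.2935 − 73.45×485.20 = 40069.8155 − 35637.9400 = 4431.8755
Denominator = 13×523.1345 − 73.45² = 6800.7485 − 5394.9025 = 1405.8460
b₁(new) = 4431.8755 / 1405.8460 = 3.1525

(Same formula on the original sums: (12×2208.3589 − 60.14×419.54) / (12×345.9784 − 60.14²) = 1269.1712 / 534.9212 = 2.3726, matching the given fit.)

Step 3: Change in slope
Δβ₁ = 3.1525 − 2.3726 = +0.7799
Relative change = +0.7799 / 2.3726 × 100% = +32.9%
→ the slope increases when the point is added.

A high-leverage point only changes the slope if it is off the original line; here y = 65.66 is above the original trend, so the slope increases.
In practice: refit with and without it and report both if conclusions differ; check such a point for data-entry or measurement error.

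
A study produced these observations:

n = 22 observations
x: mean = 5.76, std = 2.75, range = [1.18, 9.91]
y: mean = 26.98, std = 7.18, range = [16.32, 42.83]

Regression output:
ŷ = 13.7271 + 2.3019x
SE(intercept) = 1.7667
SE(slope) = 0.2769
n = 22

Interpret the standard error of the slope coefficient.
The slope 2.3019 is pinned down to within about ±0.2769 (one SE) by these data — relative uncertainty 12.0%, i.e. precise.

What SE measures:
- The standard error quantifies the sampling variability of the coefficient estimate
- It is the estimated standard deviation of β̂₁ across hypothetical repeated samples of the same size
- Smaller SE → more precise estimate

Relative precision:
- SE / |β̂₁| = 0.2769 / 2.3019 = 12.0%
- Rule of thumb (under 20%: precise; 20% to under 50%: moderately precise; 50% or more: imprecise) → precise

Link to the t-test: t = β̂₁ / SE(β̂₁) = 2.3019 / 0.2769 = 8.3131, the statistic for H₀: β₁ = 0.

What drives SE(β̂₁): wider spread of x values → smaller SE; more residual scatter → larger SE; larger n (here n = 22) → smaller SE.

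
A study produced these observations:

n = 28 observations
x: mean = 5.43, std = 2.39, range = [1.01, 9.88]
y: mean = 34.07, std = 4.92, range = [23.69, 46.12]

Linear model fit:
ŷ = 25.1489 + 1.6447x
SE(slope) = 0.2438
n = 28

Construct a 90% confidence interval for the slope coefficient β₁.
The 90% CI for β₁ is (1.2289, 2.0605)

Confidence interval for the slope:

The 90% CI for β₁ is: β̂₁ ± t*(α/2, n-2) × SE(β̂₁)

Step 1: Find critical t-value
- Confidence level = 0.9
- Degrees of freedom = n - 2 = 28 - 2 = 26
- t*(α/2, 26) = 1.7056

Step 2: Calculate margin of error
Margin = 1.7056 × 0.2438 = 0.4158

Step 3: Construct interval
CI = 1.6447 ± 0.4158
CI = (1.2289, 2.0605)

Interpretation: intervals built this way capture the true β₁ in 90% of repeated samples; here the plausible range for the per-unit effect of x on y is 1.2289 to 2.0605.
Since 0 is outside the interval, a two-sided test at α = 0.10 would reject H₀: β₁ = 0.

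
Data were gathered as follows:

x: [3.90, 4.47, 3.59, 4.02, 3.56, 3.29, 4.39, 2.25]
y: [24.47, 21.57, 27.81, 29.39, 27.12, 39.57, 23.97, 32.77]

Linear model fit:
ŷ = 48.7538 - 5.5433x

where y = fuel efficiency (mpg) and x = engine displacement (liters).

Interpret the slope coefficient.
On average, fuel efficiency is about 5.5433 mpg lower for every extra liter of engine displacement.

The slope β₁ = -5.5433 gives the rate at which the fitted fuel efficiency changes with engine displacement.

Interpretation:
- Engine displacement up by 1 liter → predicted fuel efficiency decreases by 5.5433 mpg
- This is a linear approximation: the same per-unit change is assumed across the whole observed x range

The intercept β₀ = 48.7538 is the predicted fuel efficiency when engine displacement = 0; since the smallest observed x is 2.25, this is an extrapolation and mainly anchors the line.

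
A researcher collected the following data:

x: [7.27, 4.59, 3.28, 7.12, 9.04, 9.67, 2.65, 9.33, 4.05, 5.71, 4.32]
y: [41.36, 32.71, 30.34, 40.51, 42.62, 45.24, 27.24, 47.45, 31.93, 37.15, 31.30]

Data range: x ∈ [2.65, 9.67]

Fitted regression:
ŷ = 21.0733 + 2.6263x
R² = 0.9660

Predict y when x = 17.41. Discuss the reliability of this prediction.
ŷ = 66.7972 (extrapolation — x = 17.41 lies outside [2.65, 9.67], so reliability is low).

Prediction calculation:
ŷ = 21.0733 + 2.6263 × 17.41
ŷ = 66.7972

Reliability:
- Data range: x ∈ [2.65, 9.67]
- Prediction point: x = 17.41 is 7.74 units above the observed range → this is EXTRAPOLATION, not interpolation

Why that matters here:
- Real relationships often flatten, saturate, or turn nonlinear at extremes
- R² describes fit only over the sampled x values; it says nothing about behaviour beyond them
- The standard error of prediction grows with (x − x̄)², and x = 17.41 is far from x̄ = 6.09

Report the number if required, but flag clearly that it is an extrapolation.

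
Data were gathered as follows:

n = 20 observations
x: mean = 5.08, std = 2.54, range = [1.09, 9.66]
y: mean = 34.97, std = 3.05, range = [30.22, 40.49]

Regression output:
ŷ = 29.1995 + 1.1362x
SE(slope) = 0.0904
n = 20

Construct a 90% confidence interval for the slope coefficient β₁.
The 90% CI for β₁ is (0.9794, 1.2930)

Confidence interval for the slope:

The 90% CI for β₁ is: β̂₁ ± t*(α/2, n-2) × SE(β̂₁)

Step 1: Find critical t-value
- Confidence level = 0.9
- Degrees of freedom = n - 2 = 20 - 2 = 18
- t*(α/2, 18) = 1.7341

Step 2: Calculate margin of error
Margin = 1.7341 × 0.0904 = 0.1568

Step 3: Construct interval
CI = 1.1362 ± 0.1568
CI = (0.9794, 1.2930)

Interpretation: intervals built this way capture the true β₁ in 90% of repeated samples; here the plausible range for the per-unit effect of x on y is 0.9794 to 1.2930.
Both endpoints are positive, so the data support a genuinely positive slope at this confidence level.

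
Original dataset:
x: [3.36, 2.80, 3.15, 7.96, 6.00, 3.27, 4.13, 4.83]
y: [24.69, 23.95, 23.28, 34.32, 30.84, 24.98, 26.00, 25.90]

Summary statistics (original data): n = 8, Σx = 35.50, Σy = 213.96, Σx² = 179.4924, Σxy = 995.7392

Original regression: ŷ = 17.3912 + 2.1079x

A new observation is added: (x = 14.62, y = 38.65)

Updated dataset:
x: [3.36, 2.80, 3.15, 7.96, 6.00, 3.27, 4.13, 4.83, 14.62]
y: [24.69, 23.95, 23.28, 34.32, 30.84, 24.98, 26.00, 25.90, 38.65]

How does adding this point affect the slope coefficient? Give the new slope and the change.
The slope changes from 2.1079 to 1.3498 (change of -0.7581, or -36.0%).

The new point has HIGH LEVERAGE: x = 14.62 is far from the original mean x̄ = 35.50/8 ≈ 4.44 (original range [2.80, 7.96]).

Step 1: Update the sums with the new point (n goes from 8 to 9)
Σx  = 35.50 + 14.62 = 50.12
Σy  = 213.96 + 38.65 = 252.61
Σx² = 179.4924 + 14.62² = 179.4924 + 213.7444 = 393.2368
Σxy = 995.7392 + 14.62×38.65 = 995.7392 + 565.0630 = 1560.8022

Step 2: Recompute the slope with b₁ = (nΣxy − ΣxΣy) / (nΣx² − (Σx)²)
Numerator   = 9×1560.8022 − 50.12×252.61 = 14047.2198 − 12660.8132 = 1386.4066
Denominator = 9×393.2368 − 50.12² = 3539.1312 − 2512.0144 = 1027.1168
b₁(new) = 1386.4066 / 1027.1168 = 1.3498

(Same formula on the original sums: (8×995.7392 − 35.50×213.96) / (8×179.4924 − 35.50²) = 370.3336 / 175.6892 = 2.1079, matching the given fit.)

Step 3: Change in slope
Δβ₁ = 1.3498 − 2.1079 = -0.7581
Relative change = -0.7581 / 2.1079 × 100% = -36.0%
→ the slope decreases when the point is added.

Because the point sits below the extension of the original line at a high-leverage x, it tilts the fit down.
In practice: examine leverage (hᵢ) and Cook's distance rather than deleting it automatically.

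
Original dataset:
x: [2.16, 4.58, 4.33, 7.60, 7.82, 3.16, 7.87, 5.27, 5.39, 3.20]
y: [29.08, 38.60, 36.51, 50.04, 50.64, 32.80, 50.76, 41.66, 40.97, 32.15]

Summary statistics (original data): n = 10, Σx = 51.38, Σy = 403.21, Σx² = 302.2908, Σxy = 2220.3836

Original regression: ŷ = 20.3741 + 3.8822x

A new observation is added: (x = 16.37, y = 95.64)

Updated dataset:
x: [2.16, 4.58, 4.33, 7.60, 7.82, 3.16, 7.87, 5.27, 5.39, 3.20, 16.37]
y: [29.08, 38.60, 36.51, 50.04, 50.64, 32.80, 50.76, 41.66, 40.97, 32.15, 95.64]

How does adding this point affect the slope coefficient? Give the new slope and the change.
The slope changes from 3.8822 to 4.6640 (change of +0.7818, or +20.1%).

The new point has HIGH LEVERAGE: x = 16.37 is far from the original mean x̄ = 51.38/10 ≈ 5.14 (original range [2.16, 7.87]).

Step 1: Update the sums with the new point (n goes from 10 to 11)
Σx  = 51.38 + 16.37 = 67.75
Σy  = 403.21 + 95.64 = 498.85
Σx² = 302.2908 + 16.37² = 302.2908 + 267.9769 = 570.2677
Σxy = 2220.3836 + 16.37×95.64 = 2220.3836 + 1565.6268 = 3786.0104

Step 2: Recompute the slope with b₁ = (nΣxy − ΣxΣy) / (nΣx² − (Σx)²)
Numerator   = 11×3786.0104 − 67.75×498.85 = 41646.1144 − 33797.0875 = 7849.0269
Denominator = 11×570.2677 − 67.75² = 6272.9447 − 4590.0625 = 1682.8822
b₁(new) = 7849.0269 / 1682.8822 = 4.6640

(Same formula on the original sums: (10×2220.3836 − 51.38×403.21) / (10×302.2908 − 51.38²) = 1486.9062 / 383.0036 = 3.8822, matching the given fit.)

Step 3: Change in slope
Δβ₁ = 4.6640 − 3.8822 = +0.7818
Relative change = +0.7818 / 3.8822 × 100% = +20.1%
→ the slope increases when the point is added.

A high-leverage point only changes the slope if it is off the original line; here y = 95.64 is above the original trend, so the slope increases.
In practice: refit with and without it and report both if conclusions differ; investigate whether it comes from the same population as the rest of the sample.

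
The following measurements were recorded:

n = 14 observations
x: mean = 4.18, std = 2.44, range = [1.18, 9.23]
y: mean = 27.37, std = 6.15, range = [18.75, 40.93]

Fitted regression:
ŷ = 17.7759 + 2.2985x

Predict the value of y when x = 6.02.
ŷ = 31.6129

x = 6.02 lies inside the observed range [1.18, 9.23], so the fitted equation applies directly:

ŷ = 17.7759 + 2.2985 × 6.02
ŷ = 17.7759 + 13.8370
ŷ = 31.6129

This is the fitted mean response at that x — an individual observation would come with a wider prediction interval.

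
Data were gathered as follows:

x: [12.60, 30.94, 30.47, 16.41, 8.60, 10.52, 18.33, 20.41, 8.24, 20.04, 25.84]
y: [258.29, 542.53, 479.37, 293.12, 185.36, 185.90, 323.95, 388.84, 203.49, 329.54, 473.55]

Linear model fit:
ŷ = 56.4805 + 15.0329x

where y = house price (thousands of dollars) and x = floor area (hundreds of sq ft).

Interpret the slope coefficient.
An increase of one hundred sq ft in floor area is associated with a 15.0329 thousand dollars increase in predicted house price.

β₁ = 15.0329 is the change in predicted house price (thousand dollars) per additional hundred sq ft of floor area.

Interpretation:
- Floor area up by 1 hundred sq ft → predicted house price increases by 15.0329 thousand dollars
- The effect is assumed constant over the observed range of x (linearity)

The intercept β₀ = 56.4805 is the predicted house price when floor area = 0; since the smallest observed x is 8.24, this is an extrapolation and mainly anchors the line.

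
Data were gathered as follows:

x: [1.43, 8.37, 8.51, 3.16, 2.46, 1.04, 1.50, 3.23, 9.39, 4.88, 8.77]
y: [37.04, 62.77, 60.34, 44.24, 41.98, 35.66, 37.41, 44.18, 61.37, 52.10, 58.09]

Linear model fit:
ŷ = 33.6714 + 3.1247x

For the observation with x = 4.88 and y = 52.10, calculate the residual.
Residual = 3.1801

The residual is the difference between the actual value and the predicted value:

Residual = y - ŷ

Step 1: Calculate predicted value
ŷ = 33.6714 + 3.1247 × 4.88
ŷ = 48.9199

Step 2: Calculate residual
Residual = 52.10 - 48.9199
Residual = 3.1801

The residual is positive, so the observed y = 52.10 sits above the regression line (the line underestimates it by 3.1801).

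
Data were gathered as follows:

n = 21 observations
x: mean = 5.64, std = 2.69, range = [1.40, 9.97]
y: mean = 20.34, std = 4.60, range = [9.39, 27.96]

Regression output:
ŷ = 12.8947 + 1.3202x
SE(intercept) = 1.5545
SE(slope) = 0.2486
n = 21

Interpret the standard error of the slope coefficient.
SE(slope) = 0.2486 measures the uncertainty in the estimated slope. The coefficient is estimated precisely (SE/|β̂₁| = 18.8%).

What SE measures:
- The standard error quantifies the sampling variability of the coefficient estimate
- It is the estimated standard deviation of β̂₁ across hypothetical repeated samples of the same size
- Smaller SE → more precise estimate

Relative precision:
- SE / |β̂₁| = 0.2486 / 1.3202 = 18.8%
- Rule of thumb (under 20%: precise; 20% to under 50%: moderately precise; 50% or more: imprecise) → precise

Rough 95% range (±2 SE): 1.3202 ± 0.4972 → (0.8230, 1.8174).

What drives SE(β̂₁): larger n (here n = 21) → smaller SE; wider spread of x values → smaller SE; more residual scatter → larger SE.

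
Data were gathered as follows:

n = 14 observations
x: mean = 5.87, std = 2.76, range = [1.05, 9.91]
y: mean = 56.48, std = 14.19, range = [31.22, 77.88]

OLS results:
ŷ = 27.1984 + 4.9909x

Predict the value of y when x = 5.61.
ŷ = 55.1973

To predict y for x = 5.61, substitute into the regression equation:

ŷ = 27.1984 + 4.9909 × 5.61
ŷ = 27.1984 + 27.9989
ŷ = 55.1973

This is a point prediction; actual observations scatter around it by roughly the residual standard deviation.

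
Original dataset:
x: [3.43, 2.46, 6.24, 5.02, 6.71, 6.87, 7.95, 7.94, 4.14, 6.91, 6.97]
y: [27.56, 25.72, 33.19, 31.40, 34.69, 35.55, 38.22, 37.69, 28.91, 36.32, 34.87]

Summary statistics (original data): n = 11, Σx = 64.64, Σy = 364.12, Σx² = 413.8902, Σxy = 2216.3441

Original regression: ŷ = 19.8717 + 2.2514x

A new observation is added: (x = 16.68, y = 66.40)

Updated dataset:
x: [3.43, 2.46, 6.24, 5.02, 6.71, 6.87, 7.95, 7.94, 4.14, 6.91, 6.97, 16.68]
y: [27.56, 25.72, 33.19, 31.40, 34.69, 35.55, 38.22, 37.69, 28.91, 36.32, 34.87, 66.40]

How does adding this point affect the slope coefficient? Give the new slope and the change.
Adding the point moves β₁ from 2.2514 to 2.8816, i.e. it increases by 0.6302 (+28.0%).

x = 16.68 lies well outside the original x-range [2.46, 7.95] (x̄ ≈ 5.88), so this observation has high leverage and can move the slope substantially.

Step 1: Update the sums with the new point (n goes from 11 to 12)
Σx  = 64.64 + 16.68 = 81.32
Σy  = 364.12 + 66.40 = 430.52
Σx² = 413.8902 + 16.68² = 413.8902 + 278.2224 = 692.1126
Σxy = 2216.3441 + 16.68×66.40 = 2216.3441 + 1107.5520 = 3323.8961

Step 2: Recompute the slope with b₁ = (nΣxy − ΣxΣy) / (nΣx² − (Σx)²)
Numerator   = 12×3323.8961 − 81.32×430.52 = 39886.7532 − 35009.8864 = 4876.8668
Denominator = 12×692.1126 − 81.32² = 8305.3512 − 6612.9424 = 1692.4088
b₁(new) = 4876.8668 / 1692.4088 = 2.8816

(Same formula on the original sums: (11×2216.3441 − 64.64×364.12) / (11×413.8902 − 64.64²) = 843.0683 / 374.4626 = 2.2514, matching the given fit.)

Step 3: Change in slope
Δβ₁ = 2.8816 − 2.2514 = +0.6302
Relative change = +0.6302 / 2.2514 × 100% = +28.0%
→ the slope increases when the point is added.

Because the point sits above the extension of the original line at a high-leverage x, it tilts the fit up.
In practice: check such a point for data-entry or measurement error; refit with and without it and report both if conclusions differ.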